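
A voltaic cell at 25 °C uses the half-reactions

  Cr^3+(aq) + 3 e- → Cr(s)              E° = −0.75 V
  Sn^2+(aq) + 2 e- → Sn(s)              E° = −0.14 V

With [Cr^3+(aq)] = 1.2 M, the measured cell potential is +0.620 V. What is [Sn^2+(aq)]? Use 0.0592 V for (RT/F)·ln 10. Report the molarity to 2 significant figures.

The Sn²⁺/Sn couple has the larger reduction potential, so it is the cathode: E°cell = −0.14 − (−0.75) = +0.61 V and n = 6.
Since E = E° − (0.0592/n)·log Q, log Q = n(E° − E)/0.0592 = −1.014.
For 3 Sn^2+(aq) + 2 Cr(s) → 3 Sn(s) + 2 Cr^3+(aq), the reaction quotient is Q = [Cr^3+(aq)]^2 / [Sn^2+(aq)]^3.
Substituting the known concentrations and solving, log [Sn^2+(aq)] = 0.391 and [Sn^2+(aq)] = 2.5 M.

2.5 M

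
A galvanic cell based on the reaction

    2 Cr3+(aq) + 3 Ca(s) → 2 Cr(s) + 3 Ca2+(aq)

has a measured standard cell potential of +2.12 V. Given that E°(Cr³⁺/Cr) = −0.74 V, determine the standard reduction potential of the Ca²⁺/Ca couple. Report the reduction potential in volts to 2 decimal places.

In the reaction as written the Cr³⁺/Cr couple is reduced (cathode) and Ca²⁺/Ca is oxidized (anode), so E°cell = E°(Cr³⁺/Cr) − E°(Ca²⁺/Ca).
E°(Ca²⁺/Ca) = E°(cathode) − E°cell = −0.74 − (+2.12) = −2.86 V.

−2.86 V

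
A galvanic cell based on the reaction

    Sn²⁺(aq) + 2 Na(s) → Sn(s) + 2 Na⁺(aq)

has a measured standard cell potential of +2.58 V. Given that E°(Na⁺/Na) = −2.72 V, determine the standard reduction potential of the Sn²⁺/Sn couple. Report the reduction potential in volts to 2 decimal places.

In the reaction as written the Sn²⁺/Sn couple is reduced (cathode) and Na⁺/Na is oxidized (anode), so E°cell = E°(Sn²⁺/Sn) − E°(Na⁺/Na).
E°(Sn²⁺/Sn) = E°cell + E°(anode) = +2.58 + (−2.72) = −0.14 V.

−0.14 V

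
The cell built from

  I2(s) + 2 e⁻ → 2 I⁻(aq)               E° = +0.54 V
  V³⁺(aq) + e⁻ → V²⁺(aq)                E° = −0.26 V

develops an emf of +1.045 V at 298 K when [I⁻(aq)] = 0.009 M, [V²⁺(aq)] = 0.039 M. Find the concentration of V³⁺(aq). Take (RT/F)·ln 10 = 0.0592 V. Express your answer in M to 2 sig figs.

0.00031 M

With I₂/I⁻ at the cathode and V³⁺/V²⁺ at the anode, E°cell = +0.54 − (−0.26) = +0.80 V (n = 2).
Since E = E° − (0.0592/n)·log Q, log Q = n(E° − E)/0.0592 = −8.277.
The balanced reaction is I2(s) + 2 V²⁺(aq) → 2 I⁻(aq) + 2 V³⁺(aq), so Q = ([I⁻(aq)]^2·[V³⁺(aq)]^2) / [V²⁺(aq)]^2.
Solving for the unknown gives log [V³⁺(aq)] = −3.502, so [V³⁺(aq)] ≈ 0.00031 M.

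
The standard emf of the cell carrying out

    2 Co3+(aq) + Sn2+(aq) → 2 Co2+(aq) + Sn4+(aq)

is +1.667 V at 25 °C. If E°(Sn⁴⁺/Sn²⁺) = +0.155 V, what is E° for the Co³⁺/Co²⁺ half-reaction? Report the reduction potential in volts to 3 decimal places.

+1.822 V

In the reaction as written the Co³⁺/Co²⁺ couple is reduced (cathode) and Sn⁴⁺/Sn²⁺ is oxidized (anode), so E°cell = E°(Co³⁺/Co²⁺) − E°(Sn⁴⁺/Sn²⁺).
E°(Co³⁺/Co²⁺) = E°cell + E°(anode) = +1.667 + (+0.155) = +1.822 V.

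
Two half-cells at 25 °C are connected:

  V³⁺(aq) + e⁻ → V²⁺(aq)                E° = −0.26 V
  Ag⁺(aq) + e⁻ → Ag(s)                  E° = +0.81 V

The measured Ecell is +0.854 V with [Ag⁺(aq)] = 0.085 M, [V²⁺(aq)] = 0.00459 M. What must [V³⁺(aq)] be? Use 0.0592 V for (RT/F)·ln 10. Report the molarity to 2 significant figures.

The Ag⁺/Ag couple has the larger reduction potential, so it is the cathode: E°cell = +0.81 − (−0.26) = +1.07 V and n = 1.
Since E = E° − (0.0592/n)·log Q, log Q = n(E° − E)/0.0592 = 3.649.
The balanced reaction is Ag⁺(aq) + V²⁺(aq) → Ag(s) + V³⁺(aq), so Q = [V³⁺(aq)] / ([Ag⁺(aq)]·[V²⁺(aq)]).
Isolating [V³⁺(aq)] in Q = 10^{3.649} yields log [V³⁺(aq)] = 0.240, i.e. 1.7 M.

1.7 M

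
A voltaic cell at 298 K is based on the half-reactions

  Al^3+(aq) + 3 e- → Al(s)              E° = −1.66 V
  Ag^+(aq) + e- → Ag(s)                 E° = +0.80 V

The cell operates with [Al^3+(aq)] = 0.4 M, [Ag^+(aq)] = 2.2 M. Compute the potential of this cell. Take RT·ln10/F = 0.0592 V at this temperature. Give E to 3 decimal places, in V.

+2.488 V

Since E°(Ag⁺/Ag) > E°(Al³⁺/Al), Ag⁺/Ag serves as the cathode.
E°cell = +0.80 − (−1.66) = +2.46 V, with n = 3 electrons transferred.
The balanced reaction is 3 Ag^+(aq) + Al(s) → 3 Ag(s) + Al^3+(aq), so Q = [Al^3+(aq)] / [Ag^+(aq)]^3 = 0.0376 and log Q = −1.425.
E = E° − (0.0592/n)·log Q = +2.46 − (0.0592/3)(−1.425) = +2.488 V.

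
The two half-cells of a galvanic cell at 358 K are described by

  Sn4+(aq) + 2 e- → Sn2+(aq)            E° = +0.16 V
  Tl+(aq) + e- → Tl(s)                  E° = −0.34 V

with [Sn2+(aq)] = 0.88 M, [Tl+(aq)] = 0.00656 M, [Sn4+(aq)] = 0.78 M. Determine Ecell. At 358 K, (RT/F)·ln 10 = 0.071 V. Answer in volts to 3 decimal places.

Sn⁴⁺/Sn²⁺ is reduced (cathode, E° = +0.16 V) and Tl⁺/Tl is oxidized (anode).
The standard potential is +0.16 − (−0.34) = +0.50 V and the balanced reaction transfers n = 2 electrons.
The balanced reaction is Sn4+(aq) + 2 Tl(s) → Sn2+(aq) + 2 Tl+(aq), so Q = ([Sn2+(aq)]·[Tl+(aq)]^2) / [Sn4+(aq)] = 4.86×10^−5 and log Q = −4.314.
By the Nernst equation, E = +0.50 − (0.071/2)·(−4.314) = +0.653 V.

+0.653 V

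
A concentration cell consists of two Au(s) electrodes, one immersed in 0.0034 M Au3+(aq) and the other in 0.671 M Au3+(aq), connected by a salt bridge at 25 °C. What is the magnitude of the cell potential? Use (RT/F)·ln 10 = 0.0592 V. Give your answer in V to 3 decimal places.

For a concentration cell E°cell = 0, since both electrodes use the same couple.
The compartment with the higher Au3+(aq) concentration (0.671 M) acts as the cathode; ions are reduced there and produced at the dilute (0.0034 M) anode.
With n = 3, Ecell = −(0.0592/3)·log([dilute]/[conc]) = −(0.0592/3)·log(0.0034/0.671) = +0.045 V.

0.045 V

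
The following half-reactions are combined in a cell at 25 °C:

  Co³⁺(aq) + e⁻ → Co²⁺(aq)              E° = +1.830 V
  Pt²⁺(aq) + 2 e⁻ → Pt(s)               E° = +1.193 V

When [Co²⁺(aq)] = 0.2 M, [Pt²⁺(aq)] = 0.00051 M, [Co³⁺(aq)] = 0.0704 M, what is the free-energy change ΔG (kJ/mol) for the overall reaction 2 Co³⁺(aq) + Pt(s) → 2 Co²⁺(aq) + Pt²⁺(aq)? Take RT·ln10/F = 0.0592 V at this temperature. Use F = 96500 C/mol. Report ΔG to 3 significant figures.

With Co³⁺/Co²⁺ reduced at the cathode, E°cell = +1.830 − (+1.193) = +0.637 V and n = 2.
The reaction quotient is ([Co²⁺(aq)]^2·[Pt²⁺(aq)]) / [Co³⁺(aq)]^2 = 0.00412; by Nernst, E = +0.637 − (0.0592/2)(−2.386) = +0.7076 V.
ΔG = −nFE = −(2)(96500)(+0.7076) J/mol = −137 kJ/mol.

−137 kJ/mol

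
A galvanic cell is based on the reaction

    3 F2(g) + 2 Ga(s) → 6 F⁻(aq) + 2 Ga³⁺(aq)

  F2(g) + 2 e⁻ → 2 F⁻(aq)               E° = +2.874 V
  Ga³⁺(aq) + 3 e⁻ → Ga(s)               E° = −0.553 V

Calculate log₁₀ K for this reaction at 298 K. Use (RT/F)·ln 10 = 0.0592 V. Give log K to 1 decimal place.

log K = 347.3

The F₂/F⁻ couple is reduced (cathode); E°cell = +2.874 − (−0.553) = +3.427 V with n = 6.
At equilibrium E = 0, so log K = nE°cell / 0.0592 = (6)(+3.427) / 0.0592 = 347.3.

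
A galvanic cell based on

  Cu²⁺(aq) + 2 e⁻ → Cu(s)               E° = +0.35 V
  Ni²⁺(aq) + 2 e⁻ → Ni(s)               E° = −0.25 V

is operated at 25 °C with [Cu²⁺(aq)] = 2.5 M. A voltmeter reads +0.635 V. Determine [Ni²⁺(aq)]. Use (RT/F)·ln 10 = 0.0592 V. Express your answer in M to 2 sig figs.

Cu²⁺/Cu is the cathode (higher E°); E°cell = +0.35 − (−0.25) = +0.60 V with n = 2.
Since E = E° − (0.0592/n)·log Q, log Q = n(E° − E)/0.0592 = −1.182.
The balanced reaction is Cu²⁺(aq) + Ni(s) → Cu(s) + Ni²⁺(aq), so Q = [Ni²⁺(aq)] / [Cu²⁺(aq)].
Isolating [Ni²⁺(aq)] in Q = 10^{−1.182} yields log [Ni²⁺(aq)] = −0.784, i.e. 0.16 M.

0.16 M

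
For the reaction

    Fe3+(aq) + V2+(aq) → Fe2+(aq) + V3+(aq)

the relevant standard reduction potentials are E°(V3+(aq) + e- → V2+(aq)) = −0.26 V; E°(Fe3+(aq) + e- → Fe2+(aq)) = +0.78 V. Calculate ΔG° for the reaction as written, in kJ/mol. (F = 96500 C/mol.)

In the reaction as written Fe3+(aq) is reduced, so the Fe³⁺/Fe²⁺ couple is the cathode and V³⁺/V²⁺ is the anode.
E°cell = +0.78 − (−0.26) = +1.04 V; balancing electrons gives n = 1.
ΔG° = −nFE°cell = −(1)(96500)(+1.04) J/mol = −100 kJ/mol.

−100 kJ/mol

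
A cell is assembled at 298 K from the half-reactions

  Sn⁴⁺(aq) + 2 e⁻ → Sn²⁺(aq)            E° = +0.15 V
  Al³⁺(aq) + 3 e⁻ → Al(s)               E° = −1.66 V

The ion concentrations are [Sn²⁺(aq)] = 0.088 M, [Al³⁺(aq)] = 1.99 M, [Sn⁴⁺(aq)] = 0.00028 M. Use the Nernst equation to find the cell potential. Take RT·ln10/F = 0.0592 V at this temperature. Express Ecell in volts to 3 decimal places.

+1.730 V

Since E°(Sn⁴⁺/Sn²⁺) > E°(Al³⁺/Al), Sn⁴⁺/Sn²⁺ serves as the cathode.
The standard potential is +0.15 − (−1.66) = +1.81 V and the balanced reaction transfers n = 6 electrons.
The balanced reaction is 3 Sn⁴⁺(aq) + 2 Al(s) → 3 Sn²⁺(aq) + 2 Al³⁺(aq), so Q = ([Sn²⁺(aq)]^3·[Al³⁺(aq)]^2) / [Sn⁴⁺(aq)]^3 = 1.23×10^8 and log Q = 8.090.
E = E° − (0.0592/n)·log Q = +1.81 − (0.0592/6)(8.090) = +1.730 V.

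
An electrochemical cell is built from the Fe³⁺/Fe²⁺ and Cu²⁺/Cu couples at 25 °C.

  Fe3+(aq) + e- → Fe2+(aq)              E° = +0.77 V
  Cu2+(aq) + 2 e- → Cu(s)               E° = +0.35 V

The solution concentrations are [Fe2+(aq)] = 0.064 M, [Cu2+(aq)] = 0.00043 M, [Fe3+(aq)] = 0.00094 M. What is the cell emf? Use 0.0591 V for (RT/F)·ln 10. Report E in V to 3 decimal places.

Fe³⁺/Fe²⁺ is reduced (cathode, E° = +0.77 V) and Cu²⁺/Cu is oxidized (anode).
The standard potential is +0.77 − (+0.35) = +0.42 V and the balanced reaction transfers n = 2 electrons.
The balanced reaction is 2 Fe3+(aq) + Cu(s) → 2 Fe2+(aq) + Cu2+(aq), so Q = ([Fe2+(aq)]^2·[Cu2+(aq)]) / [Fe3+(aq)]^2 = 1.99 and log Q = 0.300.
Applying E = E° − (RT ln10/nF)·log Q gives +0.42 − (0.0591/2)(0.300) = +0.411 V.

+0.411 V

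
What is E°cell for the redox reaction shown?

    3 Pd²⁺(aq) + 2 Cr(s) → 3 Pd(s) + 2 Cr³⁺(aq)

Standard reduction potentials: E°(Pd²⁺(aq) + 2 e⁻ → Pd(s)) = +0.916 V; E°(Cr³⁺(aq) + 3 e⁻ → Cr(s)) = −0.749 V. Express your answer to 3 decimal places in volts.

+1.665 V

Pd²⁺(aq) gains electrons, so the Pd²⁺/Pd couple is the cathode; the Cr³⁺/Cr couple is the anode.
E°cell = E°(cathode) − E°(anode) = +0.916 − (−0.749) = +1.665 V.
The positive value indicates the reaction is spontaneous as written.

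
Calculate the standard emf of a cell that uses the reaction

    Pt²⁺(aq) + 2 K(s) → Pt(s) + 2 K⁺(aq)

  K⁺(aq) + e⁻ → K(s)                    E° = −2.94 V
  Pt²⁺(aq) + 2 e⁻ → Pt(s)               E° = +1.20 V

+4.14 V

Pt²⁺(aq) gains electrons, so the Pt²⁺/Pt couple is the cathode; the K⁺/K couple is the anode.
E°cell = E°(cathode) − E°(anode) = +1.20 − (−2.94) = +4.14 V.
The positive value indicates the reaction is spontaneous as written.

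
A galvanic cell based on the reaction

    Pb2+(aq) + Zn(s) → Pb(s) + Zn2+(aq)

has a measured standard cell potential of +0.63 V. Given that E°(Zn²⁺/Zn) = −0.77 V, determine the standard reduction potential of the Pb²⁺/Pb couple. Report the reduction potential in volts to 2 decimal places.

In the reaction as written the Pb²⁺/Pb couple is reduced (cathode) and Zn²⁺/Zn is oxidized (anode), so E°cell = E°(Pb²⁺/Pb) − E°(Zn²⁺/Zn).
E°(Pb²⁺/Pb) = E°cell + E°(anode) = +0.63 + (−0.77) = −0.14 V.

−0.14 V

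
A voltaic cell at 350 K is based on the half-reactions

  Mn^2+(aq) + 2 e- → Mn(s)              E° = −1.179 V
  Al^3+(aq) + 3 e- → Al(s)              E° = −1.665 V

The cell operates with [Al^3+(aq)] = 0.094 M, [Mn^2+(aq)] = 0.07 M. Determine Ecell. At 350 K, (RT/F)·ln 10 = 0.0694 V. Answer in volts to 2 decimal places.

The Mn²⁺/Mn couple has the more positive E°, so it is the cathode; Al³⁺/Al is the anode.
E°cell = E°cat − E°an = −1.179 − (−1.665) = +0.486 V; n = 6.
The balanced reaction is 3 Mn^2+(aq) + 2 Al(s) → 3 Mn(s) + 2 Al^3+(aq), so Q = [Al^3+(aq)]^2 / [Mn^2+(aq)]^3 = 25.8 and log Q = 1.411.
E = E° − (0.0694/n)·log Q = +0.486 − (0.0694/6)(1.411) = +0.47 V.

+0.47 V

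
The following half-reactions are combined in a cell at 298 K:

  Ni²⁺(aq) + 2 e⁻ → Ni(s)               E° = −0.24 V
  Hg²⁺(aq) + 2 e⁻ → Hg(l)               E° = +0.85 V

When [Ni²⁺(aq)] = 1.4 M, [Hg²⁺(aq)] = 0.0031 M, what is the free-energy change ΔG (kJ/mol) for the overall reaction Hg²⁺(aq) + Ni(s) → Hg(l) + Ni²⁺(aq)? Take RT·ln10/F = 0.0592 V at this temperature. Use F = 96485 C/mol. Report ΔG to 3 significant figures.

With Hg²⁺/Hg reduced at the cathode, E°cell = +0.85 − (−0.24) = +1.09 V and n = 2.
Here Q = [Ni²⁺(aq)] / [Hg²⁺(aq)] = 452 (log Q = 2.655), giving E = +1.09 − (0.0592/2)·(2.655) = +1.0114 V.
ΔG = −nFE = −(2)(96485)(+1.0114) J/mol = −195 kJ/mol.

−195 kJ/mol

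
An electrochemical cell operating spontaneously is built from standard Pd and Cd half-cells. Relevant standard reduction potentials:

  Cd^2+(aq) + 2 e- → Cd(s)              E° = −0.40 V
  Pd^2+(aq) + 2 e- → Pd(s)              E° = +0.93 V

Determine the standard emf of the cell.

+1.33 V

Of the two couples in this cell, the one with the more positive reduction potential is reduced at the cathode: here that is Pd²⁺/Pd (+0.93 V); Cd²⁺/Cd (−0.40 V) is the anode.
E°cell = E°(cathode) − E°(anode) = +0.93 − (−0.40) = +1.33 V.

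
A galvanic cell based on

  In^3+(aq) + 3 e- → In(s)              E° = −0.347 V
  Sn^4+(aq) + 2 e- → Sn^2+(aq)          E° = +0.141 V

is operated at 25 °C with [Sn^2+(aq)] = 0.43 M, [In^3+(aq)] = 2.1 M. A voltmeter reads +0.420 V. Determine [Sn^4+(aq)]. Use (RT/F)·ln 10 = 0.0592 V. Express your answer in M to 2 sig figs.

The Sn⁴⁺/Sn²⁺ couple has the larger reduction potential, so it is the cathode: E°cell = +0.141 − (−0.347) = +0.488 V and n = 6.
From the Nernst equation, log Q = n(E° − E)/0.0592 = 6·(+0.488 − (+0.420))/0.0592 = 6.892.
The balanced reaction is 3 Sn^4+(aq) + 2 In(s) → 3 Sn^2+(aq) + 2 In^3+(aq), so Q = ([Sn^2+(aq)]^3·[In^3+(aq)]^2) / [Sn^4+(aq)]^3.
Isolating [Sn^4+(aq)] in Q = 10^{6.892} yields log [Sn^4+(aq)] = −2.449, i.e. 0.0036 M.

0.0036 M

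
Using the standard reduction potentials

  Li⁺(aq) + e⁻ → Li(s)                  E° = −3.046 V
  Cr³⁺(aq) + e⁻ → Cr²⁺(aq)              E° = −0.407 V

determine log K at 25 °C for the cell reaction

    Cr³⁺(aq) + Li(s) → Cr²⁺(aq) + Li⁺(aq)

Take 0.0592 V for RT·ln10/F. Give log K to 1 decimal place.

The Cr³⁺/Cr²⁺ couple is reduced (cathode); E°cell = −0.407 − (−3.046) = +2.639 V with n = 1.
At equilibrium E = 0, so log K = nE°cell / 0.0592 = (1)(+2.639) / 0.0592 = 44.6.

log K = 44.6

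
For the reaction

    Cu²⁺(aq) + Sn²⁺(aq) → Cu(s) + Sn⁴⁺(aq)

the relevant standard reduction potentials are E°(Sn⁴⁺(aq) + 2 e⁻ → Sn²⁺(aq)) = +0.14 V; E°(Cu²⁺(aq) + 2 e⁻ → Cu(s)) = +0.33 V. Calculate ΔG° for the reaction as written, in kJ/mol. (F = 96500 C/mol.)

In the reaction as written Cu²⁺(aq) is reduced, so the Cu²⁺/Cu couple is the cathode and Sn⁴⁺/Sn²⁺ is the anode.
E°cell = +0.33 − (+0.14) = +0.19 V; balancing electrons gives n = 2.
ΔG° = −nFE°cell = −(2)(96500)(+0.19) J/mol = −36.7 kJ/mol.

−36.7 kJ/mol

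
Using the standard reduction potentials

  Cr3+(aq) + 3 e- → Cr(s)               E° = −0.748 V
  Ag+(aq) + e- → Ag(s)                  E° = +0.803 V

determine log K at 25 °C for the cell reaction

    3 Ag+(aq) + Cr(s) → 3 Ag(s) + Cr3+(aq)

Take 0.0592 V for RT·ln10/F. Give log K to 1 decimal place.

The Ag⁺/Ag couple is reduced (cathode); E°cell = +0.803 − (−0.748) = +1.551 V with n = 3.
At equilibrium E = 0, so log K = nE°cell / 0.0592 = (3)(+1.551) / 0.0592 = 78.6.

log K = 78.6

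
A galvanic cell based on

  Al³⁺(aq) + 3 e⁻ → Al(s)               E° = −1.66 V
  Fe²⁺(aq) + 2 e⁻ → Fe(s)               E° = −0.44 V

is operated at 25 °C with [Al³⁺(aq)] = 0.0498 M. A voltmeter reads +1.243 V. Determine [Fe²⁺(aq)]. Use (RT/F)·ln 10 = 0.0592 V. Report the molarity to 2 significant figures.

0.81 M

Fe²⁺/Fe is the cathode (higher E°); E°cell = −0.44 − (−1.66) = +1.22 V with n = 6.
From the Nernst equation, log Q = n(E° − E)/0.0592 = 6·(+1.22 − (+1.243))/0.0592 = −2.331.
The balanced reaction is 3 Fe²⁺(aq) + 2 Al(s) → 3 Fe(s) + 2 Al³⁺(aq), so Q = [Al³⁺(aq)]^2 / [Fe²⁺(aq)]^3.
Isolating [Fe²⁺(aq)] in Q = 10^{−2.331} yields log [Fe²⁺(aq)] = −0.092, i.e. 0.81 M.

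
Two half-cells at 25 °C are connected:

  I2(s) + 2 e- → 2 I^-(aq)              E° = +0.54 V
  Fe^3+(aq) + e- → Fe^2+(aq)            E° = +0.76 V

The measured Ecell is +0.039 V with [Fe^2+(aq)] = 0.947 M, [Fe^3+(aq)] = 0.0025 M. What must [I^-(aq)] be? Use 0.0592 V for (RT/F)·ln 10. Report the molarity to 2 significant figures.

0.33 M

Fe³⁺/Fe²⁺ is the cathode (higher E°); E°cell = +0.76 − (+0.54) = +0.22 V with n = 2.
From the Nernst equation, log Q = n(E° − E)/0.0592 = 2·(+0.22 − (+0.039))/0.0592 = 6.115.
For 2 Fe^3+(aq) + 2 I^-(aq) → 2 Fe^2+(aq) + I2(s), the reaction quotient is Q = [Fe^2+(aq)]^2 / ([Fe^3+(aq)]^2·[I^-(aq)]^2).
Isolating [I^-(aq)] in Q = 10^{6.115} yields log [I^-(aq)] = −0.479, i.e. 0.33 M.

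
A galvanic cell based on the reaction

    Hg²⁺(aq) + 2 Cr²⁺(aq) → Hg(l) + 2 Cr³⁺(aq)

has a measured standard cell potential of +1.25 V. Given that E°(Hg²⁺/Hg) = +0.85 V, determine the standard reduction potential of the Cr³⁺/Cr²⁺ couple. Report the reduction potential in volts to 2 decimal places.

In the reaction as written the Hg²⁺/Hg couple is reduced (cathode) and Cr³⁺/Cr²⁺ is oxidized (anode), so E°cell = E°(Hg²⁺/Hg) − E°(Cr³⁺/Cr²⁺).
E°(Cr³⁺/Cr²⁺) = E°(cathode) − E°cell = +0.85 − (+1.25) = −0.40 V.

−0.40 V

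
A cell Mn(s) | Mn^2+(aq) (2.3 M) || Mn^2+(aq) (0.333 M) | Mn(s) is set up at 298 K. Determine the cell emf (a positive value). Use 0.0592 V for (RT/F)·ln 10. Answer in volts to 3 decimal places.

0.025 V

For a concentration cell E°cell = 0, since both electrodes use the same couple.
The compartment with the higher Mn^2+(aq) concentration (2.3 M) acts as the cathode; ions are reduced there and produced at the dilute (0.333 M) anode.
With n = 2, Ecell = −(0.0592/2)·log([dilute]/[conc]) = −(0.0592/2)·log(0.333/2.3) = +0.025 V.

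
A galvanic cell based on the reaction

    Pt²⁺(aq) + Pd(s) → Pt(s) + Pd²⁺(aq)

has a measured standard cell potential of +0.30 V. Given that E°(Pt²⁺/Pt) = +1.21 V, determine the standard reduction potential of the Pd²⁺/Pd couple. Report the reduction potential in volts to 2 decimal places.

+0.91 V

In the reaction as written the Pt²⁺/Pt couple is reduced (cathode) and Pd²⁺/Pd is oxidized (anode), so E°cell = E°(Pt²⁺/Pt) − E°(Pd²⁺/Pd).
E°(Pd²⁺/Pd) = E°(cathode) − E°cell = +1.21 − (+0.30) = +0.91 V.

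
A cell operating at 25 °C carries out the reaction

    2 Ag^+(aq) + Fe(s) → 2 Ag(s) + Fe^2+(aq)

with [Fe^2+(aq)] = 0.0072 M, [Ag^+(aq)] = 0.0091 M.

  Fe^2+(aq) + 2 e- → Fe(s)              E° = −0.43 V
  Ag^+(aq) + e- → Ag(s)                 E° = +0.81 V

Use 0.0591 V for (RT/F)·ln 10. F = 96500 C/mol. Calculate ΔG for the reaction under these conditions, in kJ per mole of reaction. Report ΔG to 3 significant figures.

−228 kJ/mol

The standard cell potential is +0.81 − (−0.43) = +1.24 V, with n = 2 electrons in the balanced equation.
Here Q = [Fe^2+(aq)] / [Ag^+(aq)]^2 = 86.9 (log Q = 1.939), giving E = +1.24 − (0.0591/2)·(1.939) = +1.1827 V.
Then ΔG = −nFE = −2 × 96500 × +1.1827 J/mol = −228 kJ/mol.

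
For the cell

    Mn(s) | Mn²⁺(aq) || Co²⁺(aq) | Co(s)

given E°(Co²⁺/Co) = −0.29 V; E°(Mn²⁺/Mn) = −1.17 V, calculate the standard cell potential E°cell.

By convention the left-hand electrode in cell notation is the anode (oxidation) and the right-hand electrode is the cathode (reduction).
E°cell = E°(right) − E°(left) = −0.29 − (−1.17) = +0.88 V.

+0.88 V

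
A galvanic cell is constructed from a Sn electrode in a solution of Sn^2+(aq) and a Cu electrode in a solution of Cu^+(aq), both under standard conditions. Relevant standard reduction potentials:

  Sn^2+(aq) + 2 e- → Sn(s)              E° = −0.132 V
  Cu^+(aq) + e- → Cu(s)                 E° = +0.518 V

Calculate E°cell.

+0.650 V

The Cu⁺/Cu couple has the higher E°, so Cu ion is reduced (cathode) and Sn is oxidized (anode).
E°cell = E°(cathode) − E°(anode) = +0.518 − (−0.132) = +0.650 V.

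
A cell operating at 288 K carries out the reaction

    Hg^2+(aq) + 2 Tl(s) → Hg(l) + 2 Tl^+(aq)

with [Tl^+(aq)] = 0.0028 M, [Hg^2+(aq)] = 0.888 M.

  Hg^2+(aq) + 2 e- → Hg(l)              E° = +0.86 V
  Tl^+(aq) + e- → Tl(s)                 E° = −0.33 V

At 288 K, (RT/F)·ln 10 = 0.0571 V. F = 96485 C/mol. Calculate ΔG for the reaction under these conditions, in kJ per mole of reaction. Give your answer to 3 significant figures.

The standard cell potential is +0.86 − (−0.33) = +1.19 V, with n = 2 electrons in the balanced equation.
The reaction quotient is [Tl^+(aq)]^2 / [Hg^2+(aq)] = 8.83×10^−6; by Nernst, E = +1.19 − (0.0571/2)(−5.054) = +1.3343 V.
Then ΔG = −nFE = −2 × 96485 × +1.3343 J/mol = −257 kJ/mol.

−257 kJ/mol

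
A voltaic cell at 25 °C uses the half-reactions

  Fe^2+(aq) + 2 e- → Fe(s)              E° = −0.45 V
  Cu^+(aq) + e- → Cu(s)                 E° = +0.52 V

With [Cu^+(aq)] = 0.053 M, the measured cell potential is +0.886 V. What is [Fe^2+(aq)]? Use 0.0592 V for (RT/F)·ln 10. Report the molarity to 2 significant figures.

The Cu⁺/Cu couple has the larger reduction potential, so it is the cathode: E°cell = +0.52 − (−0.45) = +0.97 V and n = 2.
From the Nernst equation, log Q = n(E° − E)/0.0592 = 2·(+0.97 − (+0.886))/0.0592 = 2.838.
Balancing electrons gives 2 Cu^+(aq) + Fe(s) → 2 Cu(s) + Fe^2+(aq); thus Q = [Fe^2+(aq)] / [Cu^+(aq)]^2.
Isolating [Fe^2+(aq)] in Q = 10^{2.838} yields log [Fe^2+(aq)] = 0.287, i.e. 1.9 M.

1.9 M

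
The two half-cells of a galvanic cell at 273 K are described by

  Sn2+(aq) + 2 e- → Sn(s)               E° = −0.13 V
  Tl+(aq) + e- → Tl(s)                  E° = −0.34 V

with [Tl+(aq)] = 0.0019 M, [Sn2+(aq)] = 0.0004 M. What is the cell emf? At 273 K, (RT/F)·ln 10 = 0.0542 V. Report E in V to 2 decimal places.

+0.27 V

Sn²⁺/Sn is reduced (cathode, E° = −0.13 V) and Tl⁺/Tl is oxidized (anode).
E°cell = −0.13 − (−0.34) = +0.21 V, with n = 2 electrons transferred.
The balanced reaction is Sn2+(aq) + 2 Tl(s) → Sn(s) + 2 Tl+(aq), so Q = [Tl+(aq)]^2 / [Sn2+(aq)] = 0.00903 and log Q = −2.045.
E = E° − (0.0542/n)·log Q = +0.21 − (0.0542/2)(−2.045) = +0.27 V.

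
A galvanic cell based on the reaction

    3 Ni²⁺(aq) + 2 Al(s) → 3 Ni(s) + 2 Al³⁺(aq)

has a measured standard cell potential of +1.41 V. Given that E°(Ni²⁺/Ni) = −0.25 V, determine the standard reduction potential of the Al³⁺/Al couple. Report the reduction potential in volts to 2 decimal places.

In the reaction as written the Ni²⁺/Ni couple is reduced (cathode) and Al³⁺/Al is oxidized (anode), so E°cell = E°(Ni²⁺/Ni) − E°(Al³⁺/Al).
E°(Al³⁺/Al) = E°(cathode) − E°cell = −0.25 − (+1.41) = −1.66 V.

−1.66 V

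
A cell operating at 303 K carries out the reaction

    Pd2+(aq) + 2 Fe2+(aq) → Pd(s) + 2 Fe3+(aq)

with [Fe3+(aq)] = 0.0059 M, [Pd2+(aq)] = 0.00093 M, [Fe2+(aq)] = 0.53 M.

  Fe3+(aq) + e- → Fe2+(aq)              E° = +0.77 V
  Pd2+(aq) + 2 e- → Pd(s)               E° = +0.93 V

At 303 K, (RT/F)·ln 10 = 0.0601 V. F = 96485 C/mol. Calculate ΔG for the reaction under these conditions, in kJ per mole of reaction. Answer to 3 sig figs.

With Pd²⁺/Pd reduced at the cathode, E°cell = +0.93 − (+0.77) = +0.16 V and n = 2.
Here Q = [Fe3+(aq)]^2 / ([Pd2+(aq)]·[Fe2+(aq)]^2) = 0.133 (log Q = −0.875), giving E = +0.16 − (0.0601/2)·(−0.875) = +0.1863 V.
ΔG = −nFE = −(2)(96485)(+0.1863) J/mol = −36.0 kJ/mol.

−36.0 kJ/mol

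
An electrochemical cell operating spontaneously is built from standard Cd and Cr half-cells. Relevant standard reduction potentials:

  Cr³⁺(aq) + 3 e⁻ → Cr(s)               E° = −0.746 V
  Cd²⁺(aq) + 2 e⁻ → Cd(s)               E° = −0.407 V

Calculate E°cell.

Of the two couples in this cell, the one with the more positive reduction potential is reduced at the cathode: here that is Cd²⁺/Cd (−0.407 V); Cr³⁺/Cr (−0.746 V) is the anode.
E°cell = E°(cathode) − E°(anode) = −0.407 − (−0.746) = +0.339 V.

+0.339 V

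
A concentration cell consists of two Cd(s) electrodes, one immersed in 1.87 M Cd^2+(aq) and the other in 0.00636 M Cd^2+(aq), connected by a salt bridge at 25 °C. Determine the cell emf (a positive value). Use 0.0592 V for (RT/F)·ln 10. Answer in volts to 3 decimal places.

0.073 V

For a concentration cell E°cell = 0, since both electrodes use the same couple.
The compartment with the higher Cd^2+(aq) concentration (1.87 M) acts as the cathode; ions are reduced there and produced at the dilute (0.00636 M) anode.
With n = 2, Ecell = −(0.0592/2)·log([dilute]/[conc]) = −(0.0592/2)·log(0.00636/1.87) = +0.073 V.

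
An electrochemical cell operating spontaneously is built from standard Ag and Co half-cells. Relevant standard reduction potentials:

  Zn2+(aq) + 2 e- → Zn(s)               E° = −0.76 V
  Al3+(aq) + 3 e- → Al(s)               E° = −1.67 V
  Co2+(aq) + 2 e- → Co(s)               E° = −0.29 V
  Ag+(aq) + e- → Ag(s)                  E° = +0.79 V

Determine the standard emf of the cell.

The Ag⁺/Ag couple has the higher E°, so Ag ion is reduced (cathode) and Co is oxidized (anode).
E°cell = E°(cathode) − E°(anode) = +0.79 − (−0.29) = +1.08 V.

+1.08 V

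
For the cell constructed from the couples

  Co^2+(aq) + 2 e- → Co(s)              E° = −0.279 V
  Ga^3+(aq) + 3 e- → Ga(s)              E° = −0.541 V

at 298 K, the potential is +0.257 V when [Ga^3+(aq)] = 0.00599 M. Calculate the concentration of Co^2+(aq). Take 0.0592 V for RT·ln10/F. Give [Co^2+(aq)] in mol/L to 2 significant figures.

With Co²⁺/Co at the cathode and Ga³⁺/Ga at the anode, E°cell = −0.279 − (−0.541) = +0.262 V (n = 6).
Rearranging E = E° − (0.0592/n)·log Q gives log Q = 6(+0.262 − (+0.257))/0.0592 = 0.507.
The balanced reaction is 3 Co^2+(aq) + 2 Ga(s) → 3 Co(s) + 2 Ga^3+(aq), so Q = [Ga^3+(aq)]^2 / [Co^2+(aq)]^3.
Solving for the unknown gives log [Co^2+(aq)] = −1.651, so [Co^2+(aq)] ≈ 0.022 M.

0.022 M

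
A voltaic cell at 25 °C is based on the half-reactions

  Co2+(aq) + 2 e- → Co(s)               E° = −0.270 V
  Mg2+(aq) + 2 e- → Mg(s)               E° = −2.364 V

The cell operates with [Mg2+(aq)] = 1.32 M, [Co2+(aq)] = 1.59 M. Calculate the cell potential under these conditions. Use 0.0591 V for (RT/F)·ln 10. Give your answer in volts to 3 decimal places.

Co²⁺/Co is reduced (cathode, E° = −0.270 V) and Mg²⁺/Mg is oxidized (anode).
E°cell = E°cat − E°an = −0.270 − (−2.364) = +2.094 V; n = 2.
Balancing gives Co2+(aq) + Mg(s) → Co(s) + Mg2+(aq); hence Q = [Mg2+(aq)] / [Co2+(aq)] = 0.83 (log Q = −0.081).
Applying E = E° − (RT ln10/nF)·log Q gives +2.094 − (0.0591/2)(−0.081) = +2.096 V.

+2.096 V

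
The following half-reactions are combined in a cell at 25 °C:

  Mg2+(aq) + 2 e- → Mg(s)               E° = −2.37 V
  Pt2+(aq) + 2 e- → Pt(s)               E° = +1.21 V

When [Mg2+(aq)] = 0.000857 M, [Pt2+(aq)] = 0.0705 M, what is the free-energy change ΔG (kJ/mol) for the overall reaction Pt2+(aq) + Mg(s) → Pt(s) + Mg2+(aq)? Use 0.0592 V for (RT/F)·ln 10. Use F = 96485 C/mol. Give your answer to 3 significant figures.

E°cell = +1.21 − (−2.37) = +3.58 V; the balanced reaction transfers n = 2 electrons.
Here Q = [Mg2+(aq)] / [Pt2+(aq)] = 0.0122 (log Q = −1.915), giving E = +3.58 − (0.0592/2)·(−1.915) = +3.6367 V.
Finally ΔG = −nFE = −(2)(96485 C/mol)(+3.6367 V) = −702 kJ/mol.

−702 kJ/mol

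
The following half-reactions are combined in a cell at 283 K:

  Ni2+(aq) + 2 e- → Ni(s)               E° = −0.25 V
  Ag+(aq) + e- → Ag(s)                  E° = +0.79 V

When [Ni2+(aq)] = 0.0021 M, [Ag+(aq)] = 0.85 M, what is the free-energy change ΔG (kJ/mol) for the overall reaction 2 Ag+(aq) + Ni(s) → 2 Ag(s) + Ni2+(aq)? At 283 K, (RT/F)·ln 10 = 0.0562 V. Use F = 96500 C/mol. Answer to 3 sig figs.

The standard cell potential is +0.79 − (−0.25) = +1.04 V, with n = 2 electrons in the balanced equation.
Here Q = [Ni2+(aq)] / [Ag+(aq)]^2 = 0.00291 (log Q = −2.537), giving E = +1.04 − (0.0562/2)·(−2.537) = +1.1113 V.
Finally ΔG = −nFE = −(2)(96500 C/mol)(+1.1113 V) = −214 kJ/mol.

−214 kJ/mol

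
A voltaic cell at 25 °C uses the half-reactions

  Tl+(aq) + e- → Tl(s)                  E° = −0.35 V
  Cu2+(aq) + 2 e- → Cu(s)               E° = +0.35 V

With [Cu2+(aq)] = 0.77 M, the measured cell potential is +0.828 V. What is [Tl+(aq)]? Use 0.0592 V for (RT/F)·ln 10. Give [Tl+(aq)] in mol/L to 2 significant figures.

0.0060 M

With Cu²⁺/Cu at the cathode and Tl⁺/Tl at the anode, E°cell = +0.35 − (−0.35) = +0.70 V (n = 2).
From the Nernst equation, log Q = n(E° − E)/0.0592 = 2·(+0.70 − (+0.828))/0.0592 = −4.324.
For Cu2+(aq) + 2 Tl(s) → Cu(s) + 2 Tl+(aq), the reaction quotient is Q = [Tl+(aq)]^2 / [Cu2+(aq)].
Substituting the known concentrations and solving, log [Tl+(aq)] = −2.219 and [Tl+(aq)] = 0.0060 M.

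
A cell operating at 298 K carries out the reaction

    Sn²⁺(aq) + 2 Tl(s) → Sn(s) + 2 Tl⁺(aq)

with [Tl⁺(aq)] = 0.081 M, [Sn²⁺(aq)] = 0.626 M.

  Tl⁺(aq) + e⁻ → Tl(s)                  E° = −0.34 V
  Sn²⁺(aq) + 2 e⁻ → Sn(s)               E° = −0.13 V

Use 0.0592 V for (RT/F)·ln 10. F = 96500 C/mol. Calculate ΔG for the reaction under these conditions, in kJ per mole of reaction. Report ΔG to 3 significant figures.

E°cell = −0.13 − (−0.34) = +0.21 V; the balanced reaction transfers n = 2 electrons.
The reaction quotient is [Tl⁺(aq)]^2 / [Sn²⁺(aq)] = 0.0105; by Nernst, E = +0.21 − (0.0592/2)(−1.980) = +0.2686 V.
Then ΔG = −nFE = −2 × 96500 × +0.2686 J/mol = −51.8 kJ/mol.

−51.8 kJ/mol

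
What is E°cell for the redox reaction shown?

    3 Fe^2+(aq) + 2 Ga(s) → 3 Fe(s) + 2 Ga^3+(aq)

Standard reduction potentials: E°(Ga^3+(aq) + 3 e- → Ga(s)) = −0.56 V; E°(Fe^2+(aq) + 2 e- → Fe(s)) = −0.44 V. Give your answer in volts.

Fe^2+(aq) gains electrons, so the Fe²⁺/Fe couple is the cathode; the Ga³⁺/Ga couple is the anode.
E°cell = E°(cathode) − E°(anode) = −0.44 − (−0.56) = +0.12 V.
The positive value indicates the reaction is spontaneous as written.

+0.12 V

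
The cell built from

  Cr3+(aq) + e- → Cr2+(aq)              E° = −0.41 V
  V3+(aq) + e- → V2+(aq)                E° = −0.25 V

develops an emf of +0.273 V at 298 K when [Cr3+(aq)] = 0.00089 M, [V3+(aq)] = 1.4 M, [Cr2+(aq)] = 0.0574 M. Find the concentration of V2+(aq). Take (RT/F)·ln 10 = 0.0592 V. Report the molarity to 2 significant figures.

With V³⁺/V²⁺ at the cathode and Cr³⁺/Cr²⁺ at the anode, E°cell = −0.25 − (−0.41) = +0.16 V (n = 1).
Since E = E° − (0.0592/n)·log Q, log Q = n(E° − E)/0.0592 = −1.909.
Balancing electrons gives V3+(aq) + Cr2+(aq) → V2+(aq) + Cr3+(aq); thus Q = ([V2+(aq)]·[Cr3+(aq)]) / ([V3+(aq)]·[Cr2+(aq)]).
Isolating [V2+(aq)] in Q = 10^{−1.909} yields log [V2+(aq)] = 0.047, i.e. 1.1 M.

1.1 M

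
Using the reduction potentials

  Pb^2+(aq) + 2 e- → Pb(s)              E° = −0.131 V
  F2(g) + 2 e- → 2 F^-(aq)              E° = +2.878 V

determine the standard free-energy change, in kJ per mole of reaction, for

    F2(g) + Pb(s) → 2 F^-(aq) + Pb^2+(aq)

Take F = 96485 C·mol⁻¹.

In the reaction as written F2(g) is reduced, so the F₂/F⁻ couple is the cathode and Pb²⁺/Pb is the anode.
E°cell = +2.878 − (−0.131) = +3.009 V; balancing electrons gives n = 2.
ΔG° = −nFE°cell = −(2)(96485)(+3.009) J/mol = −581 kJ/mol.

−581 kJ/mol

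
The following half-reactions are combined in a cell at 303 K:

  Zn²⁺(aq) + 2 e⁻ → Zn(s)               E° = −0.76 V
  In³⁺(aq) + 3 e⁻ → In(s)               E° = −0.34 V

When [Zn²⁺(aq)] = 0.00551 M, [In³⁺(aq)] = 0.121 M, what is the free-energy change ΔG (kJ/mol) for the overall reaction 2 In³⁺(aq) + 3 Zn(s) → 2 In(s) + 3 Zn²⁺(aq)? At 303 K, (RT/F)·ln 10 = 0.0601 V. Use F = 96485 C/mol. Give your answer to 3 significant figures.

E°cell = −0.34 − (−0.76) = +0.42 V; the balanced reaction transfers n = 6 electrons.
The reaction quotient is [Zn²⁺(aq)]^3 / [In³⁺(aq)]^2 = 1.14×10^−5; by Nernst, E = +0.42 − (0.0601/6)(−4.942) = +0.4695 V.
ΔG = −nFE = −(6)(96485)(+0.4695) J/mol = −272 kJ/mol.

−272 kJ/mol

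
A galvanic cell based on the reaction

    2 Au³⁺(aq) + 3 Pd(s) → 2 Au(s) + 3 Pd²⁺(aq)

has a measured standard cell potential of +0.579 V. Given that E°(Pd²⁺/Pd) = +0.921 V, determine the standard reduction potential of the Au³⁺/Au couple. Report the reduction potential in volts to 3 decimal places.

In the reaction as written the Au³⁺/Au couple is reduced (cathode) and Pd²⁺/Pd is oxidized (anode), so E°cell = E°(Au³⁺/Au) − E°(Pd²⁺/Pd).
E°(Au³⁺/Au) = E°cell + E°(anode) = +0.579 + (+0.921) = +1.500 V.

+1.500 V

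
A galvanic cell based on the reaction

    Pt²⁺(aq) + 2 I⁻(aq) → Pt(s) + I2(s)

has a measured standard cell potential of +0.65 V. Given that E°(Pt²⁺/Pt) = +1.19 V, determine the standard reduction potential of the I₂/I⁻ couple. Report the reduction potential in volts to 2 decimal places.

In the reaction as written the Pt²⁺/Pt couple is reduced (cathode) and I₂/I⁻ is oxidized (anode), so E°cell = E°(Pt²⁺/Pt) − E°(I₂/I⁻).
E°(I₂/I⁻) = E°(cathode) − E°cell = +1.19 − (+0.65) = +0.54 V.

+0.54 V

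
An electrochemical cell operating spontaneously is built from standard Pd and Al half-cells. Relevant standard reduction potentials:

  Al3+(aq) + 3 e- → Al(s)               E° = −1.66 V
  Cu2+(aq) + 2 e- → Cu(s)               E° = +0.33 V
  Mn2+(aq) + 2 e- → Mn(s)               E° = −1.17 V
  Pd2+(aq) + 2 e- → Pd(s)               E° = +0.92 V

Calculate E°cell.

The Pd²⁺/Pd couple has the higher E°, so Pd ion is reduced (cathode) and Al is oxidized (anode).
E°cell = E°(cathode) − E°(anode) = +0.92 − (−1.66) = +2.58 V.

+2.58 V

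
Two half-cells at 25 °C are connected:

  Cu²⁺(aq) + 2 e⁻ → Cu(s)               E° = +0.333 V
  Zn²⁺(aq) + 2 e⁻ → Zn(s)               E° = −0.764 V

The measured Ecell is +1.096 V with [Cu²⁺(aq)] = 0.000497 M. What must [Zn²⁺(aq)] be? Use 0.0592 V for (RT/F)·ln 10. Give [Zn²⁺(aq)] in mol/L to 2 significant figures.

Cu²⁺/Cu is the cathode (higher E°); E°cell = +0.333 − (−0.764) = +1.097 V with n = 2.
Rearranging E = E° − (0.0592/n)·log Q gives log Q = 2(+1.097 − (+1.096))/0.0592 = 0.034.
The balanced reaction is Cu²⁺(aq) + Zn(s) → Cu(s) + Zn²⁺(aq), so Q = [Zn²⁺(aq)] / [Cu²⁺(aq)].
Substituting the known concentrations and solving, log [Zn²⁺(aq)] = −3.270 and [Zn²⁺(aq)] = 0.00054 M.

0.00054 M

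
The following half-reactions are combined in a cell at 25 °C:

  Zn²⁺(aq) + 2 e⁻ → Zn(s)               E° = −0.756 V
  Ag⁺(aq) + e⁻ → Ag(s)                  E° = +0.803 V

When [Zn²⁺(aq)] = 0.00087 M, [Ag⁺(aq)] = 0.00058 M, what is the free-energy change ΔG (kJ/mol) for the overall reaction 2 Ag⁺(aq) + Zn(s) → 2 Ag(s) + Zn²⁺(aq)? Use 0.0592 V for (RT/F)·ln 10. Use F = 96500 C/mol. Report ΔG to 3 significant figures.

With Ag⁺/Ag reduced at the cathode, E°cell = +0.803 − (−0.756) = +1.559 V and n = 2.
Here Q = [Zn²⁺(aq)] / [Ag⁺(aq)]^2 = 2.59×10^3 (log Q = 3.413), giving E = +1.559 − (0.0592/2)·(3.413) = +1.4580 V.
Then ΔG = −nFE = −2 × 96500 × +1.4580 J/mol = −281 kJ/mol.

−281 kJ/mol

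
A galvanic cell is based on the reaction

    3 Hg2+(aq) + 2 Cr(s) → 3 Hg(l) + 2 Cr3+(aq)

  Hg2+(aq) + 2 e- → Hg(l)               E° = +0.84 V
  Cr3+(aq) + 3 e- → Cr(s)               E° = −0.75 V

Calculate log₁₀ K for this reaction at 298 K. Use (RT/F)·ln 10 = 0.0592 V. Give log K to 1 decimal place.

The Hg²⁺/Hg couple is reduced (cathode); E°cell = +0.84 − (−0.75) = +1.59 V with n = 6.
At equilibrium E = 0, so log K = nE°cell / 0.0592 = (6)(+1.59) / 0.0592 = 161.1.

log K = 161.1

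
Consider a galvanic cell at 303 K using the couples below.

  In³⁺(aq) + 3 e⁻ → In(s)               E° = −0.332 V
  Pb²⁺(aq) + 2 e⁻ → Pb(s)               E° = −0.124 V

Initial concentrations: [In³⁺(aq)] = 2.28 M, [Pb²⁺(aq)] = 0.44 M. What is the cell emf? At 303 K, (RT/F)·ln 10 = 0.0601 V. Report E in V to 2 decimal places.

+0.19 V

Since E°(Pb²⁺/Pb) > E°(In³⁺/In), Pb²⁺/Pb serves as the cathode.
E°cell = E°cat − E°an = −0.124 − (−0.332) = +0.208 V; n = 6.
For the overall reaction 3 Pb²⁺(aq) + 2 In(s) → 3 Pb(s) + 2 In³⁺(aq), Q = [In³⁺(aq)]^2 / [Pb²⁺(aq)]^3 = 61, giving log Q = 1.786.
Applying E = E° − (RT ln10/nF)·log Q gives +0.208 − (0.0601/6)(1.786) = +0.19 V.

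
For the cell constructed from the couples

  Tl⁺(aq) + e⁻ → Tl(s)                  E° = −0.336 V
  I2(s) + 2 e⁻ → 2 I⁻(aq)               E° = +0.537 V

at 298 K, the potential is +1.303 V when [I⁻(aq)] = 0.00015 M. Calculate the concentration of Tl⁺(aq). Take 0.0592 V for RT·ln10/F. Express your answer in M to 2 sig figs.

0.00036 M

I₂/I⁻ is the cathode (higher E°); E°cell = +0.537 − (−0.336) = +0.873 V with n = 2.
Since E = E° − (0.0592/n)·log Q, log Q = n(E° − E)/0.0592 = −14.527.
For I2(s) + 2 Tl(s) → 2 I⁻(aq) + 2 Tl⁺(aq), the reaction quotient is Q = [I⁻(aq)]^2·[Tl⁺(aq)]^2.
Substituting the known concentrations and solving, log [Tl⁺(aq)] = −3.440 and [Tl⁺(aq)] = 0.00036 M.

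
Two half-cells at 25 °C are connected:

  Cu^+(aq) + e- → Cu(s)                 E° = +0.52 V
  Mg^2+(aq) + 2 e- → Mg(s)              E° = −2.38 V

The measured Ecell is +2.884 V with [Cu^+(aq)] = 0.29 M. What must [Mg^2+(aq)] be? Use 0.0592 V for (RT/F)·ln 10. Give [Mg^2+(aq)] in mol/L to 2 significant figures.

With Cu⁺/Cu at the cathode and Mg²⁺/Mg at the anode, E°cell = +0.52 − (−2.38) = +2.90 V (n = 2).
Rearranging E = E° − (0.0592/n)·log Q gives log Q = 2(+2.90 − (+2.884))/0.0592 = 0.541.
For 2 Cu^+(aq) + Mg(s) → 2 Cu(s) + Mg^2+(aq), the reaction quotient is Q = [Mg^2+(aq)] / [Cu^+(aq)]^2.
Isolating [Mg^2+(aq)] in Q = 10^{0.541} yields log [Mg^2+(aq)] = −0.534, i.e. 0.29 M.

0.29 M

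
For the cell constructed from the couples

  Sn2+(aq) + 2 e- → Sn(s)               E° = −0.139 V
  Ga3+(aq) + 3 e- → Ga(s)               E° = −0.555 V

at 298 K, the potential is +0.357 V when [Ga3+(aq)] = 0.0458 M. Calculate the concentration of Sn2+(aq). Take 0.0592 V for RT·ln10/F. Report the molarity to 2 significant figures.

0.0013 M

Sn²⁺/Sn is the cathode (higher E°); E°cell = −0.139 − (−0.555) = +0.416 V with n = 6.
Rearranging E = E° − (0.0592/n)·log Q gives log Q = 6(+0.416 − (+0.357))/0.0592 = 5.980.
Balancing electrons gives 3 Sn2+(aq) + 2 Ga(s) → 3 Sn(s) + 2 Ga3+(aq); thus Q = [Ga3+(aq)]^2 / [Sn2+(aq)]^3.
Substituting the known concentrations and solving, log [Sn2+(aq)] = −2.886 and [Sn2+(aq)] = 0.0013 M.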